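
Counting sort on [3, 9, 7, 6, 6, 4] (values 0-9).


Input: [3, 9, 7, 6, 6, 4]
Counts: [0, 0, 0, 1, 1, 0, 2, 1, 0, 1]

Sorted: [3, 4, 6, 6, 7, 9]


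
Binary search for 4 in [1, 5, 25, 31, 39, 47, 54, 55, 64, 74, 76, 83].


Step 1: lo=0, hi=11, mid=5, val=47
Step 2: lo=0, hi=4, mid=2, val=25
Step 3: lo=0, hi=1, mid=0, val=1
Step 4: lo=1, hi=1, mid=1, val=5

Not found


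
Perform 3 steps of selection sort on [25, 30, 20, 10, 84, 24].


Initial: [25, 30, 20, 10, 84, 24]
Step 1: min=10 at 3
  Swap: [10, 30, 20, 25, 84, 24]
Step 2: min=20 at 2
  Swap: [10, 20, 30, 25, 84, 24]
Step 3: min=24 at 5
  Swap: [10, 20, 24, 25, 84, 30]

After 3 steps: [10, 20, 24, 25, 84, 30]


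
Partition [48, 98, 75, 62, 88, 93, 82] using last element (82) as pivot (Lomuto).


Pivot: 82
  48 <= 82: advance i (no swap)
  75 <= 82: swap -> [48, 75, 98, 62, 88, 93, 82]
  62 <= 82: swap -> [48, 75, 62, 98, 88, 93, 82]
Place pivot at 3: [48, 75, 62, 82, 88, 93, 98]

Partitioned: [48, 75, 62, 82, 88, 93, 98]


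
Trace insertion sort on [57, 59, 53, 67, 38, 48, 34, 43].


Initial: [57, 59, 53, 67, 38, 48, 34, 43]
Insert 59: [57, 59, 53, 67, 38, 48, 34, 43]
Insert 53: [53, 57, 59, 67, 38, 48, 34, 43]
Insert 67: [53, 57, 59, 67, 38, 48, 34, 43]
Insert 38: [38, 53, 57, 59, 67, 48, 34, 43]
Insert 48: [38, 48, 53, 57, 59, 67, 34, 43]
Insert 34: [34, 38, 48, 53, 57, 59, 67, 43]
Insert 43: [34, 38, 43, 48, 53, 57, 59, 67]

Sorted: [34, 38, 43, 48, 53, 57, 59, 67]


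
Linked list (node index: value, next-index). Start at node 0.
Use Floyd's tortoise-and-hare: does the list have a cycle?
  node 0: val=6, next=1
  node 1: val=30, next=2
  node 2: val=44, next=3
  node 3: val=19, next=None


Floyd's tortoise (slow, +1) and hare (fast, +2):
  init: slow=0, fast=0
  step 1: slow=1, fast=2
  step 2: fast 2->3->None, no cycle

Cycle: no


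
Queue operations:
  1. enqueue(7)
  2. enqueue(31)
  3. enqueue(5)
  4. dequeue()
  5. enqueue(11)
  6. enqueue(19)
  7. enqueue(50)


enqueue(7) -> [7]
enqueue(31) -> [7, 31]
enqueue(5) -> [7, 31, 5]
dequeue()->7, [31, 5]
enqueue(11) -> [31, 5, 11]
enqueue(19) -> [31, 5, 11, 19]
enqueue(50) -> [31, 5, 11, 19, 50]

Final queue: [31, 5, 11, 19, 50]


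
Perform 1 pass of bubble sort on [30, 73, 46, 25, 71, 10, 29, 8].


Initial: [30, 73, 46, 25, 71, 10, 29, 8]
Pass 1: [30, 46, 25, 71, 10, 29, 8, 73] (6 swaps)

After 1 pass: [30, 46, 25, 71, 10, 29, 8, 73]


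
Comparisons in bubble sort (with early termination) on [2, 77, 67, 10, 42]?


Algorithm: bubble sort (with early termination)
Input: [2, 77, 67, 10, 42]
Sorted: [2, 10, 42, 67, 77]

9


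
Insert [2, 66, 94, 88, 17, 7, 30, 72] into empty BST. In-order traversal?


Insert 2: root
Insert 66: R from 2
Insert 94: R from 2 -> R from 66
Insert 88: R from 2 -> R from 66 -> L from 94
Insert 17: R from 2 -> L from 66
Insert 7: R from 2 -> L from 66 -> L from 17
Insert 30: R from 2 -> L from 66 -> R from 17
Insert 72: R from 2 -> R from 66 -> L from 94 -> L from 88

In-order: [2, 7, 17, 30, 66, 72, 88, 94]


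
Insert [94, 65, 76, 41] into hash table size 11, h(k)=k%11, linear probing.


Insert 94: h=6 -> slot 6
Insert 65: h=10 -> slot 10
Insert 76: h=10, 1 probes -> slot 0
Insert 41: h=8 -> slot 8

Table: [76, None, None, None, None, None, 94, None, 41, None, 65]


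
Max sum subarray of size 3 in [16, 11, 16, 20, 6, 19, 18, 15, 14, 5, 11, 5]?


[0:3]: 43
[1:4]: 47
[2:5]: 42
[3:6]: 45
[4:7]: 43
[5:8]: 52
[6:9]: 47
[7:10]: 34
[8:11]: 30
[9:12]: 21

Max: 52 at [5:8]


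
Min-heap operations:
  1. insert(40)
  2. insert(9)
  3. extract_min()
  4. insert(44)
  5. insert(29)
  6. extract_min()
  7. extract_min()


insert(40) -> [40]
insert(9) -> [9, 40]
extract_min()->9, [40]
insert(44) -> [40, 44]
insert(29) -> [29, 44, 40]
extract_min()->29, [40, 44]
extract_min()->40, [44]

Final heap: [44]


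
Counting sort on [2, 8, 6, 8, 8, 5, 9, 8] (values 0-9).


Input: [2, 8, 6, 8, 8, 5, 9, 8]
Counts: [0, 0, 1, 0, 0, 1, 1, 0, 4, 1]

Sorted: [2, 5, 6, 8, 8, 8, 8, 9]


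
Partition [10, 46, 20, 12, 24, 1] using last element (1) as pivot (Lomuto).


Pivot: 1
Place pivot at 0: [1, 46, 20, 12, 24, 10]

Partitioned: [1, 46, 20, 12, 24, 10]


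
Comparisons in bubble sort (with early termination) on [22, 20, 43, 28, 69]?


Algorithm: bubble sort (with early termination)
Input: [22, 20, 43, 28, 69]
Sorted: [20, 22, 28, 43, 69]

7


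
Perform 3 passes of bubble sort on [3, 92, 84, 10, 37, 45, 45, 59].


Initial: [3, 92, 84, 10, 37, 45, 45, 59]
Pass 1: [3, 84, 10, 37, 45, 45, 59, 92] (6 swaps)
Pass 2: [3, 10, 37, 45, 45, 59, 84, 92] (5 swaps)
Pass 3: [3, 10, 37, 45, 45, 59, 84, 92] (0 swaps)

After 3 passes: [3, 10, 37, 45, 45, 59, 84, 92]


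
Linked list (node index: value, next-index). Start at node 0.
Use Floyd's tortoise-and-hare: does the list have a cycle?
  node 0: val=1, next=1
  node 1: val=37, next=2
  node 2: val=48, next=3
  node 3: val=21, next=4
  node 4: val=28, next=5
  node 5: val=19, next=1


Floyd's tortoise (slow, +1) and hare (fast, +2):
  init: slow=0, fast=0
  step 1: slow=1, fast=2
  step 2: slow=2, fast=4
  step 3: slow=3, fast=1
  step 4: slow=4, fast=3
  step 5: slow=5, fast=5
  slow == fast at node 5: cycle detected

Cycle: yes


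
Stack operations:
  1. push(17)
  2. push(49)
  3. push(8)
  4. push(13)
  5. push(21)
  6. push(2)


push(17) -> [17]
push(49) -> [17, 49]
push(8) -> [17, 49, 8]
push(13) -> [17, 49, 8, 13]
push(21) -> [17, 49, 8, 13, 21]
push(2) -> [17, 49, 8, 13, 21, 2]

Final stack: [17, 49, 8, 13, 21, 2]


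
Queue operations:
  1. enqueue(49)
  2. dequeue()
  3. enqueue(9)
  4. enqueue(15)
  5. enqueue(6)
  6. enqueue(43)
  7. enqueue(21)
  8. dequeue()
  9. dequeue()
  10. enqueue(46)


enqueue(49) -> [49]
dequeue()->49, []
enqueue(9) -> [9]
enqueue(15) -> [9, 15]
enqueue(6) -> [9, 15, 6]
enqueue(43) -> [9, 15, 6, 43]
enqueue(21) -> [9, 15, 6, 43, 21]
dequeue()->9, [15, 6, 43, 21]
dequeue()->15, [6, 43, 21]
enqueue(46) -> [6, 43, 21, 46]

Final queue: [6, 43, 21, 46]


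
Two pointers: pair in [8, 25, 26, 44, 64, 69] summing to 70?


lo=0(8)+hi=5(69)=77
lo=0(8)+hi=4(64)=72
lo=0(8)+hi=3(44)=52
lo=1(25)+hi=3(44)=69
lo=2(26)+hi=3(44)=70

Yes: 26+44=70


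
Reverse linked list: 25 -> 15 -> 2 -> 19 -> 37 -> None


Step 1: curr=25, set curr.next=prev(None) | reversed so far: 25
Step 2: curr=15, set curr.next=prev(25) | reversed so far: 15 -> 25
Step 3: curr=2, set curr.next=prev(15) | reversed so far: 2 -> 15 -> 25
Step 4: curr=19, set curr.next=prev(2) | reversed so far: 19 -> 2 -> 15 -> 25
Step 5: curr=37, set curr.next=prev(19) | reversed so far: 37 -> 19 -> 2 -> 15 -> 25

37 -> 19 -> 2 -> 15 -> 25 -> None


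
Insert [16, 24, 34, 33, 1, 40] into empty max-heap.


Insert 16: [16]
Insert 24: [24, 16]
Insert 34: [34, 16, 24]
Insert 33: [34, 33, 24, 16]
Insert 1: [34, 33, 24, 16, 1]
Insert 40: [40, 33, 34, 16, 1, 24]

Final heap: [40, 33, 34, 16, 1, 24]


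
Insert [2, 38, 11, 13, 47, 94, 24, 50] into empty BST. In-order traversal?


Insert 2: root
Insert 38: R from 2
Insert 11: R from 2 -> L from 38
Insert 13: R from 2 -> L from 38 -> R from 11
Insert 47: R from 2 -> R from 38
Insert 94: R from 2 -> R from 38 -> R from 47
Insert 24: R from 2 -> L from 38 -> R from 11 -> R from 13
Insert 50: R from 2 -> R from 38 -> R from 47 -> L from 94

In-order: [2, 11, 13, 24, 38, 47, 50, 94]


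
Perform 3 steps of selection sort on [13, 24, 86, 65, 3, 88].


Initial: [13, 24, 86, 65, 3, 88]
Step 1: min=3 at 4
  Swap: [3, 24, 86, 65, 13, 88]
Step 2: min=13 at 4
  Swap: [3, 13, 86, 65, 24, 88]
Step 3: min=24 at 4
  Swap: [3, 13, 24, 65, 86, 88]

After 3 steps: [3, 13, 24, 65, 86, 88]


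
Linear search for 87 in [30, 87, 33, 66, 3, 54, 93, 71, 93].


i=0: 30!=87
i=1: 87==87 found!

Found at 1, 2 comps


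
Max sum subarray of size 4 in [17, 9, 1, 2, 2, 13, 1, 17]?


[0:4]: 29
[1:5]: 14
[2:6]: 18
[3:7]: 18
[4:8]: 33

Max: 33 at [4:8]


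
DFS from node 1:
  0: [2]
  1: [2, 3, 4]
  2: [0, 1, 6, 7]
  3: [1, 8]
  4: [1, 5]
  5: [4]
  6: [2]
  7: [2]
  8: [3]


Visit 1, push [4, 3, 2]
Visit 2, push [7, 6, 0]
Visit 0, push []
Visit 6, push []
Visit 7, push []
Visit 3, push [8]
Visit 8, push []
Visit 4, push [5]
Visit 5, push []

DFS order: [1, 2, 0, 6, 7, 3, 8, 4, 5]


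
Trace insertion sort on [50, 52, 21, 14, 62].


Initial: [50, 52, 21, 14, 62]
Insert 52: [50, 52, 21, 14, 62]
Insert 21: [21, 50, 52, 14, 62]
Insert 14: [14, 21, 50, 52, 62]
Insert 62: [14, 21, 50, 52, 62]

Sorted: [14, 21, 50, 52, 62]


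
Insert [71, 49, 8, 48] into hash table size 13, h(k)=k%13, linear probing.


Insert 71: h=6 -> slot 6
Insert 49: h=10 -> slot 10
Insert 8: h=8 -> slot 8
Insert 48: h=9 -> slot 9

Table: [None, None, None, None, None, None, 71, None, 8, 48, 49, None, None]


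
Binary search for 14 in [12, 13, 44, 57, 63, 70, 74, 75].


Step 1: lo=0, hi=7, mid=3, val=57
Step 2: lo=0, hi=2, mid=1, val=13
Step 3: lo=2, hi=2, mid=2, val=44

Not found


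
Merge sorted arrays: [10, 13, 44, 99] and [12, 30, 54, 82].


Take 10 from A
Take 12 from B
Take 13 from A
Take 30 from B
Take 44 from A
Take 54 from B
Take 82 from B

Merged: [10, 12, 13, 30, 44, 54, 82, 99]


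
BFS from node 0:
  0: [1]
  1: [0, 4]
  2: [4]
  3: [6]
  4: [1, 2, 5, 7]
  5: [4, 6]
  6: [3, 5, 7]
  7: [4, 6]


Visit 0, enqueue [1]
Visit 1, enqueue [4]
Visit 4, enqueue [2, 5, 7]
Visit 2, enqueue []
Visit 5, enqueue [6]
Visit 7, enqueue []
Visit 6, enqueue [3]
Visit 3, enqueue []

BFS order: [0, 1, 4, 2, 5, 7, 6, 3]


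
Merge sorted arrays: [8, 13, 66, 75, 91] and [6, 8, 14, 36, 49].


Take 6 from B
Take 8 from A
Take 8 from B
Take 13 from A
Take 14 from B
Take 36 from B
Take 49 from B

Merged: [6, 8, 8, 13, 14, 36, 49, 66, 75, 91]


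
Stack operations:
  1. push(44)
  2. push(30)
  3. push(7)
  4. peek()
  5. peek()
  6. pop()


push(44) -> [44]
push(30) -> [44, 30]
push(7) -> [44, 30, 7]
peek()->7
peek()->7
pop()->7, [44, 30]

Final stack: [44, 30]


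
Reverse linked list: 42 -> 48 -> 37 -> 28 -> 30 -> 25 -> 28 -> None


Step 1: curr=42, set curr.next=prev(None) | reversed so far: 42
Step 2: curr=48, set curr.next=prev(42) | reversed so far: 48 -> 42
Step 3: curr=37, set curr.next=prev(48) | reversed so far: 37 -> 48 -> 42
Step 4: curr=28, set curr.next=prev(37) | reversed so far: 28 -> 37 -> 48 -> 42
Step 5: curr=30, set curr.next=prev(28) | reversed so far: 30 -> 28 -> 37 -> 48 -> 42
Step 6: curr=25, set curr.next=prev(30) | reversed so far: 25 -> 30 -> 28 -> 37 -> 48 -> 42
Step 7: curr=28, set curr.next=prev(25) | reversed so far: 28 -> 25 -> 30 -> 28 -> 37 -> 48 -> 42

28 -> 25 -> 30 -> 28 -> 37 -> 48 -> 42 -> None


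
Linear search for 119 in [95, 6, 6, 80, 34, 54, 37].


i=0: 95!=119
i=1: 6!=119
i=2: 6!=119
i=3: 80!=119
i=4: 34!=119
i=5: 54!=119
i=6: 37!=119

Not found, 7 comps


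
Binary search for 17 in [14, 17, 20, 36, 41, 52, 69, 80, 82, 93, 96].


Step 1: lo=0, hi=10, mid=5, val=52
Step 2: lo=0, hi=4, mid=2, val=20
Step 3: lo=0, hi=1, mid=0, val=14
Step 4: lo=1, hi=1, mid=1, val=17

Found at index 1


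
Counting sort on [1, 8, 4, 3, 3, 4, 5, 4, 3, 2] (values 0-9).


Input: [1, 8, 4, 3, 3, 4, 5, 4, 3, 2]
Counts: [0, 1, 1, 3, 3, 1, 0, 0, 1, 0]

Sorted: [1, 2, 3, 3, 3, 4, 4, 4, 5, 8]


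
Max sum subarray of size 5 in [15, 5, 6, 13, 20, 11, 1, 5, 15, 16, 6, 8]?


[0:5]: 59
[1:6]: 55
[2:7]: 51
[3:8]: 50
[4:9]: 52
[5:10]: 48
[6:11]: 43
[7:12]: 50

Max: 59 at [0:5]


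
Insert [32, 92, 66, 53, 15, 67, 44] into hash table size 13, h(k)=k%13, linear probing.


Insert 32: h=6 -> slot 6
Insert 92: h=1 -> slot 1
Insert 66: h=1, 1 probes -> slot 2
Insert 53: h=1, 2 probes -> slot 3
Insert 15: h=2, 2 probes -> slot 4
Insert 67: h=2, 3 probes -> slot 5
Insert 44: h=5, 2 probes -> slot 7

Table: [None, 92, 66, 53, 15, 67, 32, 44, None, None, None, None, None]


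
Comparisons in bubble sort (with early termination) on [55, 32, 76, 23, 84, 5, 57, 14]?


Algorithm: bubble sort (with early termination)
Input: [55, 32, 76, 23, 84, 5, 57, 14]
Sorted: [5, 14, 23, 32, 55, 57, 76, 84]

28


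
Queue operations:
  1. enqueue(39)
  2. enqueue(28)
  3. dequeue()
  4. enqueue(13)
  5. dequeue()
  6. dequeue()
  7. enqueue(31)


enqueue(39) -> [39]
enqueue(28) -> [39, 28]
dequeue()->39, [28]
enqueue(13) -> [28, 13]
dequeue()->28, [13]
dequeue()->13, []
enqueue(31) -> [31]

Final queue: [31]


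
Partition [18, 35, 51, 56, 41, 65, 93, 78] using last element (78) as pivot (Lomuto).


Pivot: 78
  18 <= 78: advance i (no swap)
  35 <= 78: advance i (no swap)
  51 <= 78: advance i (no swap)
  56 <= 78: advance i (no swap)
  41 <= 78: advance i (no swap)
  65 <= 78: advance i (no swap)
Place pivot at 6: [18, 35, 51, 56, 41, 65, 78, 93]

Partitioned: [18, 35, 51, 56, 41, 65, 78, 93]


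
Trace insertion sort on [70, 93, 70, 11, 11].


Initial: [70, 93, 70, 11, 11]
Insert 93: [70, 93, 70, 11, 11]
Insert 70: [70, 70, 93, 11, 11]
Insert 11: [11, 70, 70, 93, 11]
Insert 11: [11, 11, 70, 70, 93]

Sorted: [11, 11, 70, 70, 93]


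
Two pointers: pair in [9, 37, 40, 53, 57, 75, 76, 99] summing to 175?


lo=0(9)+hi=7(99)=108
lo=1(37)+hi=7(99)=136
lo=2(40)+hi=7(99)=139
lo=3(53)+hi=7(99)=152
lo=4(57)+hi=7(99)=156
lo=5(75)+hi=7(99)=174
lo=6(76)+hi=7(99)=175

Yes: 76+99=175


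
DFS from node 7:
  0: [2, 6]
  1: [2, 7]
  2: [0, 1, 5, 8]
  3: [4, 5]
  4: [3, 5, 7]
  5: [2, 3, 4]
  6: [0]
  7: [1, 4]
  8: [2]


Visit 7, push [4, 1]
Visit 1, push [2]
Visit 2, push [8, 5, 0]
Visit 0, push [6]
Visit 6, push []
Visit 5, push [4, 3]
Visit 3, push [4]
Visit 4, push []
Visit 8, push []

DFS order: [7, 1, 2, 0, 6, 5, 3, 4, 8]


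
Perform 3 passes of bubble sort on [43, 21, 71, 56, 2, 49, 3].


Initial: [43, 21, 71, 56, 2, 49, 3]
Pass 1: [21, 43, 56, 2, 49, 3, 71] (5 swaps)
Pass 2: [21, 43, 2, 49, 3, 56, 71] (3 swaps)
Pass 3: [21, 2, 43, 3, 49, 56, 71] (2 swaps)

After 3 passes: [21, 2, 43, 3, 49, 56, 71]


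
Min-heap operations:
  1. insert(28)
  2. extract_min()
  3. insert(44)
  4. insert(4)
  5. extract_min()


insert(28) -> [28]
extract_min()->28, []
insert(44) -> [44]
insert(4) -> [4, 44]
extract_min()->4, [44]

Final heap: [44]


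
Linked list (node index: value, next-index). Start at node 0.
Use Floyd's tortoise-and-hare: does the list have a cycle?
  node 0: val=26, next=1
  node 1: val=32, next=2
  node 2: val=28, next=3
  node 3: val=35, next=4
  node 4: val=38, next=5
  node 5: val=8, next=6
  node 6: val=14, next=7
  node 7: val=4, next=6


Floyd's tortoise (slow, +1) and hare (fast, +2):
  init: slow=0, fast=0
  step 1: slow=1, fast=2
  step 2: slow=2, fast=4
  step 3: slow=3, fast=6
  step 4: slow=4, fast=6
  step 5: slow=5, fast=6
  step 6: slow=6, fast=6
  slow == fast at node 6: cycle detected

Cycle: yes


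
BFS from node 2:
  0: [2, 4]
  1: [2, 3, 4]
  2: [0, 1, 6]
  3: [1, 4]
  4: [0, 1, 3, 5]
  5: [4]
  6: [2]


Visit 2, enqueue [0, 1, 6]
Visit 0, enqueue [4]
Visit 1, enqueue [3]
Visit 6, enqueue []
Visit 4, enqueue [5]
Visit 3, enqueue []
Visit 5, enqueue []

BFS order: [2, 0, 1, 6, 4, 3, 5]


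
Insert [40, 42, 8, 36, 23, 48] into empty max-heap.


Insert 40: [40]
Insert 42: [42, 40]
Insert 8: [42, 40, 8]
Insert 36: [42, 40, 8, 36]
Insert 23: [42, 40, 8, 36, 23]
Insert 48: [48, 40, 42, 36, 23, 8]

Final heap: [48, 40, 42, 36, 23, 8]


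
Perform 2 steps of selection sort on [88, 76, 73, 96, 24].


Initial: [88, 76, 73, 96, 24]
Step 1: min=24 at 4
  Swap: [24, 76, 73, 96, 88]
Step 2: min=73 at 2
  Swap: [24, 73, 76, 96, 88]

After 2 steps: [24, 73, 76, 96, 88]


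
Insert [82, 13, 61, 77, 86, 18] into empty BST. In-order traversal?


Insert 82: root
Insert 13: L from 82
Insert 61: L from 82 -> R from 13
Insert 77: L from 82 -> R from 13 -> R from 61
Insert 86: R from 82
Insert 18: L from 82 -> R from 13 -> L from 61

In-order: [13, 18, 61, 77, 82, 86]


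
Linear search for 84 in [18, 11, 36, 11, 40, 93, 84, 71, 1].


i=0: 18!=84
i=1: 11!=84
i=2: 36!=84
i=3: 11!=84
i=4: 40!=84
i=5: 93!=84
i=6: 84==84 found!

Found at 6, 7 comps


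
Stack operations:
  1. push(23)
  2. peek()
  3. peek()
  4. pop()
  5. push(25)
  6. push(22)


push(23) -> [23]
peek()->23
peek()->23
pop()->23, []
push(25) -> [25]
push(22) -> [25, 22]

Final stack: [25, 22]


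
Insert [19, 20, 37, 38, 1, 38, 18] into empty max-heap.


Insert 19: [19]
Insert 20: [20, 19]
Insert 37: [37, 19, 20]
Insert 38: [38, 37, 20, 19]
Insert 1: [38, 37, 20, 19, 1]
Insert 38: [38, 37, 38, 19, 1, 20]
Insert 18: [38, 37, 38, 19, 1, 20, 18]

Final heap: [38, 37, 38, 19, 1, 20, 18]


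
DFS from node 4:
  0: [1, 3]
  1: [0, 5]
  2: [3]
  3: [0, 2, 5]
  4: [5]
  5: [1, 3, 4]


Visit 4, push [5]
Visit 5, push [3, 1]
Visit 1, push [0]
Visit 0, push [3]
Visit 3, push [2]
Visit 2, push []

DFS order: [4, 5, 1, 0, 3, 2]


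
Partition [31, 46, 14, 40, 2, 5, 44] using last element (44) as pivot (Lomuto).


Pivot: 44
  31 <= 44: advance i (no swap)
  14 <= 44: swap -> [31, 14, 46, 40, 2, 5, 44]
  40 <= 44: swap -> [31, 14, 40, 46, 2, 5, 44]
  2 <= 44: swap -> [31, 14, 40, 2, 46, 5, 44]
  5 <= 44: swap -> [31, 14, 40, 2, 5, 46, 44]
Place pivot at 5: [31, 14, 40, 2, 5, 44, 46]

Partitioned: [31, 14, 40, 2, 5, 44, 46]


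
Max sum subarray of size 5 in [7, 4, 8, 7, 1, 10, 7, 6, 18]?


[0:5]: 27
[1:6]: 30
[2:7]: 33
[3:8]: 31
[4:9]: 42

Max: 42 at [4:9]


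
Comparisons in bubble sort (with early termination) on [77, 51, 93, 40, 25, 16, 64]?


Algorithm: bubble sort (with early termination)
Input: [77, 51, 93, 40, 25, 16, 64]
Sorted: [16, 25, 40, 51, 64, 77, 93]

21


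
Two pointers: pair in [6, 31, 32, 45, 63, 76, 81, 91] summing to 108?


lo=0(6)+hi=7(91)=97
lo=1(31)+hi=7(91)=122
lo=1(31)+hi=6(81)=112
lo=1(31)+hi=5(76)=107
lo=2(32)+hi=5(76)=108

Yes: 32+76=108


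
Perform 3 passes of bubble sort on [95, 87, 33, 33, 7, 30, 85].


Initial: [95, 87, 33, 33, 7, 30, 85]
Pass 1: [87, 33, 33, 7, 30, 85, 95] (6 swaps)
Pass 2: [33, 33, 7, 30, 85, 87, 95] (5 swaps)
Pass 3: [33, 7, 30, 33, 85, 87, 95] (2 swaps)

After 3 passes: [33, 7, 30, 33, 85, 87, 95]


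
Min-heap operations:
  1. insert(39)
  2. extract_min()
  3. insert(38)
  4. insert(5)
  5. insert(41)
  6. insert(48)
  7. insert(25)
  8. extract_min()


insert(39) -> [39]
extract_min()->39, []
insert(38) -> [38]
insert(5) -> [5, 38]
insert(41) -> [5, 38, 41]
insert(48) -> [5, 38, 41, 48]
insert(25) -> [5, 25, 41, 48, 38]
extract_min()->5, [25, 38, 41, 48]

Final heap: [25, 38, 41, 48]


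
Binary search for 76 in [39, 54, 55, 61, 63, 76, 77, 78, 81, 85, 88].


Step 1: lo=0, hi=10, mid=5, val=76

Found at index 5


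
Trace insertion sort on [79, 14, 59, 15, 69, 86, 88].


Initial: [79, 14, 59, 15, 69, 86, 88]
Insert 14: [14, 79, 59, 15, 69, 86, 88]
Insert 59: [14, 59, 79, 15, 69, 86, 88]
Insert 15: [14, 15, 59, 79, 69, 86, 88]
Insert 69: [14, 15, 59, 69, 79, 86, 88]
Insert 86: [14, 15, 59, 69, 79, 86, 88]
Insert 88: [14, 15, 59, 69, 79, 86, 88]

Sorted: [14, 15, 59, 69, 79, 86, 88]


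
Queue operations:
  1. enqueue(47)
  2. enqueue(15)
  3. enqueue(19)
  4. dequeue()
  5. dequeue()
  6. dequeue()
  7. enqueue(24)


enqueue(47) -> [47]
enqueue(15) -> [47, 15]
enqueue(19) -> [47, 15, 19]
dequeue()->47, [15, 19]
dequeue()->15, [19]
dequeue()->19, []
enqueue(24) -> [24]

Final queue: [24]


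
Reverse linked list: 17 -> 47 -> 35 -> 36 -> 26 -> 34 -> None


Step 1: curr=17, set curr.next=prev(None) | reversed so far: 17
Step 2: curr=47, set curr.next=prev(17) | reversed so far: 47 -> 17
Step 3: curr=35, set curr.next=prev(47) | reversed so far: 35 -> 47 -> 17
Step 4: curr=36, set curr.next=prev(35) | reversed so far: 36 -> 35 -> 47 -> 17
Step 5: curr=26, set curr.next=prev(36) | reversed so far: 26 -> 36 -> 35 -> 47 -> 17
Step 6: curr=34, set curr.next=prev(26) | reversed so far: 34 -> 26 -> 36 -> 35 -> 47 -> 17

34 -> 26 -> 36 -> 35 -> 47 -> 17 -> None


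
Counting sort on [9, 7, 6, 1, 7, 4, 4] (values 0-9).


Input: [9, 7, 6, 1, 7, 4, 4]
Counts: [0, 1, 0, 0, 2, 0, 1, 2, 0, 1]

Sorted: [1, 4, 4, 6, 7, 7, 9]


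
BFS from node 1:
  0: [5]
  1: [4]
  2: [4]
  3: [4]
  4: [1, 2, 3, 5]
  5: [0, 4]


Visit 1, enqueue [4]
Visit 4, enqueue [2, 3, 5]
Visit 2, enqueue []
Visit 3, enqueue []
Visit 5, enqueue [0]
Visit 0, enqueue []

BFS order: [1, 4, 2, 3, 5, 0]


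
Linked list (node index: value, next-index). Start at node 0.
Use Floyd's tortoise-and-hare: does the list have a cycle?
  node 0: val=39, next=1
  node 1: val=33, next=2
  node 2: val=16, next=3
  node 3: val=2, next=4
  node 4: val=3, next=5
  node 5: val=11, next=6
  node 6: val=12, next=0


Floyd's tortoise (slow, +1) and hare (fast, +2):
  init: slow=0, fast=0
  step 1: slow=1, fast=2
  step 2: slow=2, fast=4
  step 3: slow=3, fast=6
  step 4: slow=4, fast=1
  step 5: slow=5, fast=3
  step 6: slow=6, fast=5
  step 7: slow=0, fast=0
  slow == fast at node 0: cycle detected

Cycle: yes


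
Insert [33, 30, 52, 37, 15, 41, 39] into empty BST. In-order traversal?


Insert 33: root
Insert 30: L from 33
Insert 52: R from 33
Insert 37: R from 33 -> L from 52
Insert 15: L from 33 -> L from 30
Insert 41: R from 33 -> L from 52 -> R from 37
Insert 39: R from 33 -> L from 52 -> R from 37 -> L from 41

In-order: [15, 30, 33, 37, 39, 41, 52]


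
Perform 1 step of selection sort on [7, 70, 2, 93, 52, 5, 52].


Initial: [7, 70, 2, 93, 52, 5, 52]
Step 1: min=2 at 2
  Swap: [2, 70, 7, 93, 52, 5, 52]

After 1 step: [2, 70, 7, 93, 52, 5, 52]


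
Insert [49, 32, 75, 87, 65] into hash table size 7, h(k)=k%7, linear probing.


Insert 49: h=0 -> slot 0
Insert 32: h=4 -> slot 4
Insert 75: h=5 -> slot 5
Insert 87: h=3 -> slot 3
Insert 65: h=2 -> slot 2

Table: [49, None, 65, 87, 32, 75, None]


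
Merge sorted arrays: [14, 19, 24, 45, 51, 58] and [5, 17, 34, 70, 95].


Take 5 from B
Take 14 from A
Take 17 from B
Take 19 from A
Take 24 from A
Take 34 from B
Take 45 from A
Take 51 from A
Take 58 from A

Merged: [5, 14, 17, 19, 24, 34, 45, 51, 58, 70, 95]


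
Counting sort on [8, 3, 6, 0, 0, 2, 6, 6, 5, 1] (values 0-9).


Input: [8, 3, 6, 0, 0, 2, 6, 6, 5, 1]
Counts: [2, 1, 1, 1, 0, 1, 3, 0, 1, 0]

Sorted: [0, 0, 1, 2, 3, 5, 6, 6, 6, 8]


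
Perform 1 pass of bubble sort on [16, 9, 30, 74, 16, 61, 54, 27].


Initial: [16, 9, 30, 74, 16, 61, 54, 27]
Pass 1: [9, 16, 30, 16, 61, 54, 27, 74] (5 swaps)

After 1 pass: [9, 16, 30, 16, 61, 54, 27, 74]


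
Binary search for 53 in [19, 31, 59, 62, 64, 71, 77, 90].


Step 1: lo=0, hi=7, mid=3, val=62
Step 2: lo=0, hi=2, mid=1, val=31
Step 3: lo=2, hi=2, mid=2, val=59

Not found


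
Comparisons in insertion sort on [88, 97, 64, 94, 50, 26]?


Algorithm: insertion sort
Input: [88, 97, 64, 94, 50, 26]
Sorted: [26, 50, 64, 88, 94, 97]

14


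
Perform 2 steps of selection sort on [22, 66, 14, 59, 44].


Initial: [22, 66, 14, 59, 44]
Step 1: min=14 at 2
  Swap: [14, 66, 22, 59, 44]
Step 2: min=22 at 2
  Swap: [14, 22, 66, 59, 44]

After 2 steps: [14, 22, 66, 59, 44]


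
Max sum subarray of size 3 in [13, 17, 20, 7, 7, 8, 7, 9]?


[0:3]: 50
[1:4]: 44
[2:5]: 34
[3:6]: 22
[4:7]: 22
[5:8]: 24

Max: 50 at [0:3]


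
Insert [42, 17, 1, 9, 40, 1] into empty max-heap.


Insert 42: [42]
Insert 17: [42, 17]
Insert 1: [42, 17, 1]
Insert 9: [42, 17, 1, 9]
Insert 40: [42, 40, 1, 9, 17]
Insert 1: [42, 40, 1, 9, 17, 1]

Final heap: [42, 40, 1, 9, 17, 1]


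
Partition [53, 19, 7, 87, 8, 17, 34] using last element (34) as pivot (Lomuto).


Pivot: 34
  19 <= 34: swap -> [19, 53, 7, 87, 8, 17, 34]
  7 <= 34: swap -> [19, 7, 53, 87, 8, 17, 34]
  8 <= 34: swap -> [19, 7, 8, 87, 53, 17, 34]
  17 <= 34: swap -> [19, 7, 8, 17, 53, 87, 34]
Place pivot at 4: [19, 7, 8, 17, 34, 87, 53]

Partitioned: [19, 7, 8, 17, 34, 87, 53]


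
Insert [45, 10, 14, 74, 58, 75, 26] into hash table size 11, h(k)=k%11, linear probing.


Insert 45: h=1 -> slot 1
Insert 10: h=10 -> slot 10
Insert 14: h=3 -> slot 3
Insert 74: h=8 -> slot 8
Insert 58: h=3, 1 probes -> slot 4
Insert 75: h=9 -> slot 9
Insert 26: h=4, 1 probes -> slot 5

Table: [None, 45, None, 14, 58, 26, None, None, 74, 75, 10]


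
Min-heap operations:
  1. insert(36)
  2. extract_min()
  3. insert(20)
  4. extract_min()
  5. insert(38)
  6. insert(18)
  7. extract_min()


insert(36) -> [36]
extract_min()->36, []
insert(20) -> [20]
extract_min()->20, []
insert(38) -> [38]
insert(18) -> [18, 38]
extract_min()->18, [38]

Final heap: [38]


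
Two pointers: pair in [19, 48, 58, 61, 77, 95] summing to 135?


lo=0(19)+hi=5(95)=114
lo=1(48)+hi=5(95)=143
lo=1(48)+hi=4(77)=125
lo=2(58)+hi=4(77)=135

Yes: 58+77=135


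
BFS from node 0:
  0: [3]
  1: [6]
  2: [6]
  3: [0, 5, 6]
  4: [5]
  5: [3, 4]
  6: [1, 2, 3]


Visit 0, enqueue [3]
Visit 3, enqueue [5, 6]
Visit 5, enqueue [4]
Visit 6, enqueue [1, 2]
Visit 4, enqueue []
Visit 1, enqueue []
Visit 2, enqueue []

BFS order: [0, 3, 5, 6, 4, 1, 2]


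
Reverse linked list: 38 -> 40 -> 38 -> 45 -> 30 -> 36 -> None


Step 1: curr=38, set curr.next=prev(None) | reversed so far: 38
Step 2: curr=40, set curr.next=prev(38) | reversed so far: 40 -> 38
Step 3: curr=38, set curr.next=prev(40) | reversed so far: 38 -> 40 -> 38
Step 4: curr=45, set curr.next=prev(38) | reversed so far: 45 -> 38 -> 40 -> 38
Step 5: curr=30, set curr.next=prev(45) | reversed so far: 30 -> 45 -> 38 -> 40 -> 38
Step 6: curr=36, set curr.next=prev(30) | reversed so far: 36 -> 30 -> 45 -> 38 -> 40 -> 38

36 -> 30 -> 45 -> 38 -> 40 -> 38 -> None


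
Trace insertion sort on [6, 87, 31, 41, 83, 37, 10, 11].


Initial: [6, 87, 31, 41, 83, 37, 10, 11]
Insert 87: [6, 87, 31, 41, 83, 37, 10, 11]
Insert 31: [6, 31, 87, 41, 83, 37, 10, 11]
Insert 41: [6, 31, 41, 87, 83, 37, 10, 11]
Insert 83: [6, 31, 41, 83, 87, 37, 10, 11]
Insert 37: [6, 31, 37, 41, 83, 87, 10, 11]
Insert 10: [6, 10, 31, 37, 41, 83, 87, 11]
Insert 11: [6, 10, 11, 31, 37, 41, 83, 87]

Sorted: [6, 10, 11, 31, 37, 41, 83, 87]


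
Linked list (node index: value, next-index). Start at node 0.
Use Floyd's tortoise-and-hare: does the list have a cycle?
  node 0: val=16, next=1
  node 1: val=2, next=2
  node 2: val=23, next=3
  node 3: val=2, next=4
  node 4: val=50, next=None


Floyd's tortoise (slow, +1) and hare (fast, +2):
  init: slow=0, fast=0
  step 1: slow=1, fast=2
  step 2: slow=2, fast=4
  step 3: fast -> None, no cycle

Cycle: no


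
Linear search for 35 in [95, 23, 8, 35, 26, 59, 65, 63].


i=0: 95!=35
i=1: 23!=35
i=2: 8!=35
i=3: 35==35 found!

Found at 3, 4 comps


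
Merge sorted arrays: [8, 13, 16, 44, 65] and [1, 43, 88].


Take 1 from B
Take 8 from A
Take 13 from A
Take 16 from A
Take 43 from B
Take 44 from A
Take 65 from A

Merged: [1, 8, 13, 16, 43, 44, 65, 88]


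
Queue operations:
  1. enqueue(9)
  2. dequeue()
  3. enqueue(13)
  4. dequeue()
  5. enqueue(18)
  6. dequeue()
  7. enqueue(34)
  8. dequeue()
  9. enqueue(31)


enqueue(9) -> [9]
dequeue()->9, []
enqueue(13) -> [13]
dequeue()->13, []
enqueue(18) -> [18]
dequeue()->18, []
enqueue(34) -> [34]
dequeue()->34, []
enqueue(31) -> [31]

Final queue: [31]


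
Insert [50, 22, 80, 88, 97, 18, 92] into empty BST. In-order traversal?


Insert 50: root
Insert 22: L from 50
Insert 80: R from 50
Insert 88: R from 50 -> R from 80
Insert 97: R from 50 -> R from 80 -> R from 88
Insert 18: L from 50 -> L from 22
Insert 92: R from 50 -> R from 80 -> R from 88 -> L from 97

In-order: [18, 22, 50, 80, 88, 92, 97]


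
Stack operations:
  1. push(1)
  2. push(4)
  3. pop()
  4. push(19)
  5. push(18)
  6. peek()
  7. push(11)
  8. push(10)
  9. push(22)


push(1) -> [1]
push(4) -> [1, 4]
pop()->4, [1]
push(19) -> [1, 19]
push(18) -> [1, 19, 18]
peek()->18
push(11) -> [1, 19, 18, 11]
push(10) -> [1, 19, 18, 11, 10]
push(22) -> [1, 19, 18, 11, 10, 22]

Final stack: [1, 19, 18, 11, 10, 22]


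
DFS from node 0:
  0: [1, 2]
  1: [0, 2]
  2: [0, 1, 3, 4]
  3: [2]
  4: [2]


Visit 0, push [2, 1]
Visit 1, push [2]
Visit 2, push [4, 3]
Visit 3, push []
Visit 4, push []

DFS order: [0, 1, 2, 3, 4]


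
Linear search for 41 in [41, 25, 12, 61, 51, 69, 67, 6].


i=0: 41==41 found!

Found at 0, 1 comps


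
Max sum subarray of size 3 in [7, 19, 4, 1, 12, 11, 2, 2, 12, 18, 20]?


[0:3]: 30
[1:4]: 24
[2:5]: 17
[3:6]: 24
[4:7]: 25
[5:8]: 15
[6:9]: 16
[7:10]: 32
[8:11]: 50

Max: 50 at [8:11]


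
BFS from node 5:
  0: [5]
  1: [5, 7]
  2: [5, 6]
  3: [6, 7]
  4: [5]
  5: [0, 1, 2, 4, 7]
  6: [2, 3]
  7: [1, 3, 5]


Visit 5, enqueue [0, 1, 2, 4, 7]
Visit 0, enqueue []
Visit 1, enqueue []
Visit 2, enqueue [6]
Visit 4, enqueue []
Visit 7, enqueue [3]
Visit 6, enqueue []
Visit 3, enqueue []

BFS order: [5, 0, 1, 2, 4, 7, 6, 3]


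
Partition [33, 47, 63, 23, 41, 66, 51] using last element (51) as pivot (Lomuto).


Pivot: 51
  33 <= 51: advance i (no swap)
  47 <= 51: advance i (no swap)
  23 <= 51: swap -> [33, 47, 23, 63, 41, 66, 51]
  41 <= 51: swap -> [33, 47, 23, 41, 63, 66, 51]
Place pivot at 4: [33, 47, 23, 41, 51, 66, 63]

Partitioned: [33, 47, 23, 41, 51, 66, 63]


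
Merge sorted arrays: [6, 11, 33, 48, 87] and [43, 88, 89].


Take 6 from A
Take 11 from A
Take 33 from A
Take 43 from B
Take 48 from A
Take 87 from A

Merged: [6, 11, 33, 43, 48, 87, 88, 89]


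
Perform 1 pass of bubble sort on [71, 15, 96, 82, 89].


Initial: [71, 15, 96, 82, 89]
Pass 1: [15, 71, 82, 89, 96] (3 swaps)

After 1 pass: [15, 71, 82, 89, 96]


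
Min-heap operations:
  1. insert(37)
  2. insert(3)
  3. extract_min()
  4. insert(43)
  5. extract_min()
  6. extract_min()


insert(37) -> [37]
insert(3) -> [3, 37]
extract_min()->3, [37]
insert(43) -> [37, 43]
extract_min()->37, [43]
extract_min()->43, []

Final heap: []


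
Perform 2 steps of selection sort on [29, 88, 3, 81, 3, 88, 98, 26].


Initial: [29, 88, 3, 81, 3, 88, 98, 26]
Step 1: min=3 at 2
  Swap: [3, 88, 29, 81, 3, 88, 98, 26]
Step 2: min=3 at 4
  Swap: [3, 3, 29, 81, 88, 88, 98, 26]

After 2 steps: [3, 3, 29, 81, 88, 88, 98, 26]


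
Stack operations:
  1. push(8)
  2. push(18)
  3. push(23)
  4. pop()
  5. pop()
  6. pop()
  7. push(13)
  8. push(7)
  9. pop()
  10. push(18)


push(8) -> [8]
push(18) -> [8, 18]
push(23) -> [8, 18, 23]
pop()->23, [8, 18]
pop()->18, [8]
pop()->8, []
push(13) -> [13]
push(7) -> [13, 7]
pop()->7, [13]
push(18) -> [13, 18]

Final stack: [13, 18]


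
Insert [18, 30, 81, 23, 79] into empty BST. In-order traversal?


Insert 18: root
Insert 30: R from 18
Insert 81: R from 18 -> R from 30
Insert 23: R from 18 -> L from 30
Insert 79: R from 18 -> R from 30 -> L from 81

In-order: [18, 23, 30, 79, 81]


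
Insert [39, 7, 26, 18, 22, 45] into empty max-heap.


Insert 39: [39]
Insert 7: [39, 7]
Insert 26: [39, 7, 26]
Insert 18: [39, 18, 26, 7]
Insert 22: [39, 22, 26, 7, 18]
Insert 45: [45, 22, 39, 7, 18, 26]

Final heap: [45, 22, 39, 7, 18, 26]


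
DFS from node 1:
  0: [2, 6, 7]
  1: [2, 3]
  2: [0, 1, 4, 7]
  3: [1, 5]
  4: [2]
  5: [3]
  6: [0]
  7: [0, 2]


Visit 1, push [3, 2]
Visit 2, push [7, 4, 0]
Visit 0, push [7, 6]
Visit 6, push []
Visit 7, push []
Visit 4, push []
Visit 3, push [5]
Visit 5, push []

DFS order: [1, 2, 0, 6, 7, 4, 3, 5]


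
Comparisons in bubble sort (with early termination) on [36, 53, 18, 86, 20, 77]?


Algorithm: bubble sort (with early termination)
Input: [36, 53, 18, 86, 20, 77]
Sorted: [18, 20, 36, 53, 77, 86]

14


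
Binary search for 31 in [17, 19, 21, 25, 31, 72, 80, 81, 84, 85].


Step 1: lo=0, hi=9, mid=4, val=31

Found at index 4


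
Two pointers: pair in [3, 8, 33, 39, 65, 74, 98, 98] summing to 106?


lo=0(3)+hi=7(98)=101
lo=1(8)+hi=7(98)=106

Yes: 8+98=106


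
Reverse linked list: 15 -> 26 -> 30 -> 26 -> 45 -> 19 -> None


Step 1: curr=15, set curr.next=prev(None) | reversed so far: 15
Step 2: curr=26, set curr.next=prev(15) | reversed so far: 26 -> 15
Step 3: curr=30, set curr.next=prev(26) | reversed so far: 30 -> 26 -> 15
Step 4: curr=26, set curr.next=prev(30) | reversed so far: 26 -> 30 -> 26 -> 15
Step 5: curr=45, set curr.next=prev(26) | reversed so far: 45 -> 26 -> 30 -> 26 -> 15
Step 6: curr=19, set curr.next=prev(45) | reversed so far: 19 -> 45 -> 26 -> 30 -> 26 -> 15

19 -> 45 -> 26 -> 30 -> 26 -> 15 -> None


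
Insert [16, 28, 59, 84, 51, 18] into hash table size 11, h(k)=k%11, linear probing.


Insert 16: h=5 -> slot 5
Insert 28: h=6 -> slot 6
Insert 59: h=4 -> slot 4
Insert 84: h=7 -> slot 7
Insert 51: h=7, 1 probes -> slot 8
Insert 18: h=7, 2 probes -> slot 9

Table: [None, None, None, None, 59, 16, 28, 84, 51, 18, None]


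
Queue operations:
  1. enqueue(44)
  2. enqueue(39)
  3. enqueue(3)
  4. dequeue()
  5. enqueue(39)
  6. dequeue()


enqueue(44) -> [44]
enqueue(39) -> [44, 39]
enqueue(3) -> [44, 39, 3]
dequeue()->44, [39, 3]
enqueue(39) -> [39, 3, 39]
dequeue()->39, [3, 39]

Final queue: [3, 39]


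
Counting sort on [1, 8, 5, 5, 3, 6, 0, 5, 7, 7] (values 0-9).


Input: [1, 8, 5, 5, 3, 6, 0, 5, 7, 7]
Counts: [1, 1, 0, 1, 0, 3, 1, 2, 1, 0]

Sorted: [0, 1, 3, 5, 5, 5, 6, 7, 7, 8]


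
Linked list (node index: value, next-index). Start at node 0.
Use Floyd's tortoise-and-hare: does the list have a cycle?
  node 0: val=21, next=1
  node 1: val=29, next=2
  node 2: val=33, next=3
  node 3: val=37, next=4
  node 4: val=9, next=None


Floyd's tortoise (slow, +1) and hare (fast, +2):
  init: slow=0, fast=0
  step 1: slow=1, fast=2
  step 2: slow=2, fast=4
  step 3: fast -> None, no cycle

Cycle: no


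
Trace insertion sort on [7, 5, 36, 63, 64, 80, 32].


Initial: [7, 5, 36, 63, 64, 80, 32]
Insert 5: [5, 7, 36, 63, 64, 80, 32]
Insert 36: [5, 7, 36, 63, 64, 80, 32]
Insert 63: [5, 7, 36, 63, 64, 80, 32]
Insert 64: [5, 7, 36, 63, 64, 80, 32]
Insert 80: [5, 7, 36, 63, 64, 80, 32]
Insert 32: [5, 7, 32, 36, 63, 64, 80]

Sorted: [5, 7, 32, 36, 63, 64, 80]


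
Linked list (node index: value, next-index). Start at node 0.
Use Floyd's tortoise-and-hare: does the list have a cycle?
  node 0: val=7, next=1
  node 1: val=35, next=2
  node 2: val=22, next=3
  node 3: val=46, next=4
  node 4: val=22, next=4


Floyd's tortoise (slow, +1) and hare (fast, +2):
  init: slow=0, fast=0
  step 1: slow=1, fast=2
  step 2: slow=2, fast=4
  step 3: slow=3, fast=4
  step 4: slow=4, fast=4
  slow == fast at node 4: cycle detected

Cycle: yes


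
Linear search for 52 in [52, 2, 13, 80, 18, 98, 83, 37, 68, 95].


i=0: 52==52 found!

Found at 0, 1 comps


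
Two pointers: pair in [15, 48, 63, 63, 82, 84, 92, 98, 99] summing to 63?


lo=0(15)+hi=8(99)=114
lo=0(15)+hi=7(98)=113
lo=0(15)+hi=6(92)=107
lo=0(15)+hi=5(84)=99
lo=0(15)+hi=4(82)=97
lo=0(15)+hi=3(63)=78
lo=0(15)+hi=2(63)=78
lo=0(15)+hi=1(48)=63

Yes: 15+48=63


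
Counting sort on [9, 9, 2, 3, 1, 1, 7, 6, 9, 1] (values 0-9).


Input: [9, 9, 2, 3, 1, 1, 7, 6, 9, 1]
Counts: [0, 3, 1, 1, 0, 0, 1, 1, 0, 3]

Sorted: [1, 1, 1, 2, 3, 6, 7, 9, 9, 9]


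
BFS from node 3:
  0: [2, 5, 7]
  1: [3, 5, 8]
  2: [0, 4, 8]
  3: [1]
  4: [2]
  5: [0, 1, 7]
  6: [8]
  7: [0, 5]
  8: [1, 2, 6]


Visit 3, enqueue [1]
Visit 1, enqueue [5, 8]
Visit 5, enqueue [0, 7]
Visit 8, enqueue [2, 6]
Visit 0, enqueue []
Visit 7, enqueue []
Visit 2, enqueue [4]
Visit 6, enqueue []
Visit 4, enqueue []

BFS order: [3, 1, 5, 8, 0, 7, 2, 6, 4]


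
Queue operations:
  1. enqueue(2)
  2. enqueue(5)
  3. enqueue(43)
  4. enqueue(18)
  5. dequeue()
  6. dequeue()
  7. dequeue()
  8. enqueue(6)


enqueue(2) -> [2]
enqueue(5) -> [2, 5]
enqueue(43) -> [2, 5, 43]
enqueue(18) -> [2, 5, 43, 18]
dequeue()->2, [5, 43, 18]
dequeue()->5, [43, 18]
dequeue()->43, [18]
enqueue(6) -> [18, 6]

Final queue: [18, 6]


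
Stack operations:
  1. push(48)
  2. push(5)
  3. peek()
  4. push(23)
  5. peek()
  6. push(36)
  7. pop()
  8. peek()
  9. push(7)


push(48) -> [48]
push(5) -> [48, 5]
peek()->5
push(23) -> [48, 5, 23]
peek()->23
push(36) -> [48, 5, 23, 36]
pop()->36, [48, 5, 23]
peek()->23
push(7) -> [48, 5, 23, 7]

Final stack: [48, 5, 23, 7]


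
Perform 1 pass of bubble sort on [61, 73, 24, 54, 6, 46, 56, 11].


Initial: [61, 73, 24, 54, 6, 46, 56, 11]
Pass 1: [61, 24, 54, 6, 46, 56, 11, 73] (6 swaps)

After 1 pass: [61, 24, 54, 6, 46, 56, 11, 73]


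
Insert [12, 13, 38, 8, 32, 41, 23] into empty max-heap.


Insert 12: [12]
Insert 13: [13, 12]
Insert 38: [38, 12, 13]
Insert 8: [38, 12, 13, 8]
Insert 32: [38, 32, 13, 8, 12]
Insert 41: [41, 32, 38, 8, 12, 13]
Insert 23: [41, 32, 38, 8, 12, 13, 23]

Final heap: [41, 32, 38, 8, 12, 13, 23]


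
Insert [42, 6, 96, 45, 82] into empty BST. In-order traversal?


Insert 42: root
Insert 6: L from 42
Insert 96: R from 42
Insert 45: R from 42 -> L from 96
Insert 82: R from 42 -> L from 96 -> R from 45

In-order: [6, 42, 45, 82, 96]


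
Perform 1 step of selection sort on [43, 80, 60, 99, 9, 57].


Initial: [43, 80, 60, 99, 9, 57]
Step 1: min=9 at 4
  Swap: [9, 80, 60, 99, 43, 57]

After 1 step: [9, 80, 60, 99, 43, 57]


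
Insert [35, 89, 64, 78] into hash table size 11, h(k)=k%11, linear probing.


Insert 35: h=2 -> slot 2
Insert 89: h=1 -> slot 1
Insert 64: h=9 -> slot 9
Insert 78: h=1, 2 probes -> slot 3

Table: [None, 89, 35, 78, None, None, None, None, None, 64, None]


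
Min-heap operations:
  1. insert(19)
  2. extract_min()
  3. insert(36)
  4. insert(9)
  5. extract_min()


insert(19) -> [19]
extract_min()->19, []
insert(36) -> [36]
insert(9) -> [9, 36]
extract_min()->9, [36]

Final heap: [36]


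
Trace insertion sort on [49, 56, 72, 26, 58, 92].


Initial: [49, 56, 72, 26, 58, 92]
Insert 56: [49, 56, 72, 26, 58, 92]
Insert 72: [49, 56, 72, 26, 58, 92]
Insert 26: [26, 49, 56, 72, 58, 92]
Insert 58: [26, 49, 56, 58, 72, 92]
Insert 92: [26, 49, 56, 58, 72, 92]

Sorted: [26, 49, 56, 58, 72, 92]


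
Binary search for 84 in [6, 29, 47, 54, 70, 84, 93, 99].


Step 1: lo=0, hi=7, mid=3, val=54
Step 2: lo=4, hi=7, mid=5, val=84

Found at index 5


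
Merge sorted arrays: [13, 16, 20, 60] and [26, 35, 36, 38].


Take 13 from A
Take 16 from A
Take 20 from A
Take 26 from B
Take 35 from B
Take 36 from B
Take 38 from B

Merged: [13, 16, 20, 26, 35, 36, 38, 60]


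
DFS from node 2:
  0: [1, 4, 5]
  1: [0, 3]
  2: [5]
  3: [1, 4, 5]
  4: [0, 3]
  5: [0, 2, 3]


Visit 2, push [5]
Visit 5, push [3, 0]
Visit 0, push [4, 1]
Visit 1, push [3]
Visit 3, push [4]
Visit 4, push []

DFS order: [2, 5, 0, 1, 3, 4]


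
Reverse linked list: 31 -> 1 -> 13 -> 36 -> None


Step 1: curr=31, set curr.next=prev(None) | reversed so far: 31
Step 2: curr=1, set curr.next=prev(31) | reversed so far: 1 -> 31
Step 3: curr=13, set curr.next=prev(1) | reversed so far: 13 -> 1 -> 31
Step 4: curr=36, set curr.next=prev(13) | reversed so far: 36 -> 13 -> 1 -> 31

36 -> 13 -> 1 -> 31 -> None


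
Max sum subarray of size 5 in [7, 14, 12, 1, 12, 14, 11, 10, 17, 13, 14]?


[0:5]: 46
[1:6]: 53
[2:7]: 50
[3:8]: 48
[4:9]: 64
[5:10]: 65
[6:11]: 65

Max: 65 at [5:10]


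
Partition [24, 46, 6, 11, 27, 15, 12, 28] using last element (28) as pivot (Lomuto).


Pivot: 28
  24 <= 28: advance i (no swap)
  6 <= 28: swap -> [24, 6, 46, 11, 27, 15, 12, 28]
  11 <= 28: swap -> [24, 6, 11, 46, 27, 15, 12, 28]
  27 <= 28: swap -> [24, 6, 11, 27, 46, 15, 12, 28]
  15 <= 28: swap -> [24, 6, 11, 27, 15, 46, 12, 28]
  12 <= 28: swap -> [24, 6, 11, 27, 15, 12, 46, 28]
Place pivot at 6: [24, 6, 11, 27, 15, 12, 28, 46]

Partitioned: [24, 6, 11, 27, 15, 12, 28, 46]


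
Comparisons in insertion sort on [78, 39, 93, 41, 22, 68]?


Algorithm: insertion sort
Input: [78, 39, 93, 41, 22, 68]
Sorted: [22, 39, 41, 68, 78, 93]

12


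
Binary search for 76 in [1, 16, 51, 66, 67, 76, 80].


Step 1: lo=0, hi=6, mid=3, val=66
Step 2: lo=4, hi=6, mid=5, val=76

Found at index 5


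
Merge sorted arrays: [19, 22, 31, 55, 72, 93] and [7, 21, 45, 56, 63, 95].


Take 7 from B
Take 19 from A
Take 21 from B
Take 22 from A
Take 31 from A
Take 45 from B
Take 55 from A
Take 56 from B
Take 63 from B
Take 72 from A
Take 93 from A

Merged: [7, 19, 21, 22, 31, 45, 55, 56, 63, 72, 93, 95]
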